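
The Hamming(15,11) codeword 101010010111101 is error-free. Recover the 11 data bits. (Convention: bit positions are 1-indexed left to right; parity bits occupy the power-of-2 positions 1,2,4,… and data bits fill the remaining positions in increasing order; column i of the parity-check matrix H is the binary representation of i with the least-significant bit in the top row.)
Parity bits occupy power-of-2 positions; data bits are at positions {3,5,6,7,9,10,11,12,13,14,15} (1-indexed).
Extract: c[3]=1 c[5]=1 c[6]=0 c[7]=0 c[9]=0 c[10]=1 c[11]=1 c[12]=1 c[13]=1 c[14]=0 c[15]=1
Data = 11000111101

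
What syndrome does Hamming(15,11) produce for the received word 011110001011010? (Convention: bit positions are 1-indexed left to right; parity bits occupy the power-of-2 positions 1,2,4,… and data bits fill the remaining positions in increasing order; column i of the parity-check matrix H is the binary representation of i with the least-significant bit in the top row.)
Syndrome s = H · r^T (mod 2), r = 011110001011010:
  s[0] = (101010101010101)·(011110001011010) mod 2 = 0+0+1+0+1+0+0+0+1+0+1+0+0+0+0 mod 2 = 0
  s[1] = (011001100110011)·(011110001011010) mod 2 = 0+1+1+0+0+0+0+0+0+0+1+0+0+1+0 mod 2 = 0
  s[2] = (000111100001111)·(011110001011010) mod 2 = 0+0+0+1+1+0+0+0+0+0+0+1+0+1+0 mod 2 = 0
  s[3] = (000000011111111)·(011110001011010) mod 2 = 0+0+0+0+0+0+0+0+1+0+1+1+0+1+0 mod 2 = 0
Syndrome = 0000
s = 0: no error detected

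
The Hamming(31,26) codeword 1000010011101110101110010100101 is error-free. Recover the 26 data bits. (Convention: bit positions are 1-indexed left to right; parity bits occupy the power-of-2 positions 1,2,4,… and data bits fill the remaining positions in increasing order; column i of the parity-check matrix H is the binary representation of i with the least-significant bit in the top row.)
Parity bits occupy power-of-2 positions; data bits are at positions {3,5,6,7,9,10,11,12,13,14,15,17,18,19,20,21,22,23,24,25,26,27,28,29,30,31} (1-indexed).
Extract: c[3]=0 c[5]=0 c[6]=1 c[7]=0 c[9]=1 c[10]=1 c[11]=1 c[12]=0 c[13]=1 c[14]=1 c[15]=1 c[17]=1 c[18]=0 c[19]=1 c[20]=1 c[21]=1 c[22]=0 c[23]=0 c[24]=1 c[25]=0 c[26]=1 c[27]=0 c[28]=0 c[29]=1 c[30]=0 c[31]=1
Data = 00101110111101110010100101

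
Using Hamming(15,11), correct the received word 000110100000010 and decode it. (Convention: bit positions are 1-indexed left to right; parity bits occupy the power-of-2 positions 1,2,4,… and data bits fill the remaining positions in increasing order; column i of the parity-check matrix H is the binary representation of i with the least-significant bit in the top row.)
Syndrome s = H · r^T (mod 2), r = 000110100000010:
  s[0] = (101010101010101)·(000110100000010) mod 2 = 0+0+0+0+1+0+1+0+0+0+0+0+0+0+0 mod 2 = 0
  s[1] = (011001100110011)·(000110100000010) mod 2 = 0+0+0+0+0+0+1+0+0+0+0+0+0+1+0 mod 2 = 0
  s[2] = (000111100001111)·(000110100000010) mod 2 = 0+0+0+1+1+0+1+0+0+0+0+0+0+1+0 mod 2 = 0
  s[3] = (000000011111111)·(000110100000010) mod 2 = 0+0+0+0+0+0+0+0+0+0+0+0+0+1+0 mod 2 = 1
Syndrome = 0001
Column 8 of H equals this syndrome → error at bit 8 (1-indexed).
Flip bit 8: 000110100000010 → 000110110000010
Extract data bits at positions {3,5,6,7,9,10,11,12,13,14,15}: 01010000010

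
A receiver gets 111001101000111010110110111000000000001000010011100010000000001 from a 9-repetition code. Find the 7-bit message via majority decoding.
Split into 9-bit blocks and majority-vote each:
  block 1 = 111001101: 6 ones, 3 zeros → 1
  block 2 = 000111010: 4 ones, 5 zeros → 0
  block 3 = 110110111: 7 ones, 2 zeros → 1
  block 4 = 000000000: 0 ones, 9 zeros → 0
  block 5 = 001000010: 2 ones, 7 zeros → 0
  block 6 = 011100010: 4 ones, 5 zeros → 0
  block 7 = 000000001: 1 ones, 8 zeros → 0
Decoded = 1010000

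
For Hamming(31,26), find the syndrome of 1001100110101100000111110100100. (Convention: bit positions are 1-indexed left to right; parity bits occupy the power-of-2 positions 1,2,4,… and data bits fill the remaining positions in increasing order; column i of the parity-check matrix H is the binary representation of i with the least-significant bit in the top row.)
Syndrome s = H · r^T (mod 2), r = 1001100110101100000111110100100:
  s[0] = (1010101010101010101010101010101)·(1001100110101100000111110100100) mod 2 = 1+0+0+0+1+0+0+0+1+0+1+0+1+0+0+0+0+0+0+0+1+0+1+0+0+0+0+0+1+0+0 mod 2 = 0
  s[1] = (0110011001100110011001100110011)·(1001100110101100000111110100100) mod 2 = 0+0+0+0+0+0+0+0+0+0+1+0+0+1+0+0+0+0+0+0+0+1+1+0+0+1+0+0+0+0+0 mod 2 = 1
  s[2] = (0001111000011110000111100001111)·(1001100110101100000111110100100) mod 2 = 0+0+0+1+1+0+0+0+0+0+0+0+1+1+0+0+0+0+0+1+1+1+1+0+0+0+0+0+1+0+0 mod 2 = 1
  s[3] = (0000000111111110000000011111111)·(1001100110101100000111110100100) mod 2 = 0+0+0+0+0+0+0+1+1+0+1+0+1+1+0+0+0+0+0+0+0+0+0+1+0+1+0+0+1+0+0 mod 2 = 0
  s[4] = (0000000000000001111111111111111)·(1001100110101100000111110100100) mod 2 = 0+0+0+0+0+0+0+0+0+0+0+0+0+0+0+0+0+0+0+1+1+1+1+1+0+1+0+0+1+0+0 mod 2 = 1
Syndrome = 01101
Non-zero syndrome: error at position 22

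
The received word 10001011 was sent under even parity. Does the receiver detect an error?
Sum of received bits: 1+0+0+0+1+0+1+1 = 4; 4 mod 2 = 0. Result is 0 → no error detected.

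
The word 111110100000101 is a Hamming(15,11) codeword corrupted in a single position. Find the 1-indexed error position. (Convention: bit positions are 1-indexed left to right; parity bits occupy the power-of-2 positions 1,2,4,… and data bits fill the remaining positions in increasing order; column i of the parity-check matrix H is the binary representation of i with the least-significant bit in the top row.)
Syndrome s = H · r^T (mod 2), r = 111110100000101:
  s[0] = (101010101010101)·(111110100000101) mod 2 = 1+0+1+0+1+0+1+0+0+0+0+0+1+0+1 mod 2 = 0
  s[1] = (011001100110011)·(111110100000101) mod 2 = 0+1+1+0+0+0+1+0+0+0+0+0+0+0+1 mod 2 = 0
  s[2] = (000111100001111)·(111110100000101) mod 2 = 0+0+0+1+1+0+1+0+0+0+0+0+1+0+1 mod 2 = 1
  s[3] = (000000011111111)·(111110100000101) mod 2 = 0+0+0+0+0+0+0+0+0+0+0+0+1+0+1 mod 2 = 0
Syndrome = 0010
Column i of H is the binary representation of i, so the syndrome is the binary index of the flipped bit.
Read s = 0010 with s[0] as LSB: 0·2^0 + 0·2^1 + 1·2^2 + 0·2^3 = 4.
Error is at bit position 4.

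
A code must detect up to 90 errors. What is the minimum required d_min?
Detecting e errors requires d_min ≥ e + 1 = 90 + 1 = 91.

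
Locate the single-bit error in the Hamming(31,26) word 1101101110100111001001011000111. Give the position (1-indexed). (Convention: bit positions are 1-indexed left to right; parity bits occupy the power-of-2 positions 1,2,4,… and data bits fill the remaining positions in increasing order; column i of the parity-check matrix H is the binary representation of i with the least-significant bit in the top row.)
Syndrome s = H · r^T (mod 2), r = 1101101110100111001001011000111:
  s[0] = (1010101010101010101010101010101)·(1101101110100111001001011000111) mod 2 = 1+0+0+0+1+0+1+0+1+0+1+0+0+0+1+0+0+0+1+0+0+0+0+0+1+0+0+0+1+0+1 mod 2 = 0
  s[1] = (0110011001100110011001100110011)·(1101101110100111001001011000111) mod 2 = 0+1+0+0+0+0+1+0+0+0+1+0+0+1+1+0+0+0+1+0+0+1+0+0+0+0+0+0+0+1+1 mod 2 = 1
  s[2] = (0001111000011110000111100001111)·(1101101110100111001001011000111) mod 2 = 0+0+0+1+1+0+1+0+0+0+0+0+0+1+1+0+0+0+0+0+0+1+0+0+0+0+0+0+1+1+1 mod 2 = 1
  s[3] = (0000000111111110000000011111111)·(1101101110100111001001011000111) mod 2 = 0+0+0+0+0+0+0+1+1+0+1+0+0+1+1+0+0+0+0+0+0+0+0+1+1+0+0+0+1+1+1 mod 2 = 0
  s[4] = (0000000000000001111111111111111)·(1101101110100111001001011000111) mod 2 = 0+0+0+0+0+0+0+0+0+0+0+0+0+0+0+1+0+0+1+0+0+1+0+1+1+0+0+0+1+1+1 mod 2 = 0
Syndrome = 01100
Column i of H is the binary representation of i, so the syndrome is the binary index of the flipped bit.
Read s = 01100 with s[0] as LSB: 0·2^0 + 1·2^1 + 1·2^2 + 0·2^3 + 0·2^4 = 6.
Error is at bit position 6.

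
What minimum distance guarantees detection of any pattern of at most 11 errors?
Detecting e errors requires d_min ≥ e + 1 = 11 + 1 = 12.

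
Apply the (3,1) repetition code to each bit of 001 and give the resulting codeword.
Repeat each bit 3× and concatenate:
0→000  0→000  1→111
Codeword = 000000111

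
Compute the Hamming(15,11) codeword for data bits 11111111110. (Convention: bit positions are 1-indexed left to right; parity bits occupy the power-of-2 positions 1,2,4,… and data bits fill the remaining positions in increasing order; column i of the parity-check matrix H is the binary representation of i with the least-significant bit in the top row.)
Codeword c = d · G (mod 2), d = 11111111110:
  c[0] = d·G[:,0] = (11111111110)·(11011010101) mod 2 = 1+1+0+1+1+0+1+0+1+0+0 mod 2 = 0
  c[1] = d·G[:,1] = (11111111110)·(10110110011) mod 2 = 1+0+1+1+0+1+1+0+0+1+0 mod 2 = 0
  c[2] = d·G[:,2] = (11111111110)·(10000000000) mod 2 = 1+0+0+0+0+0+0+0+0+0+0 mod 2 = 1
  c[3] = d·G[:,3] = (11111111110)·(01110001111) mod 2 = 0+1+1+1+0+0+0+1+1+1+0 mod 2 = 0
  c[4] = d·G[:,4] = (11111111110)·(01000000000) mod 2 = 0+1+0+0+0+0+0+0+0+0+0 mod 2 = 1
  c[5] = d·G[:,5] = (11111111110)·(00100000000) mod 2 = 0+0+1+0+0+0+0+0+0+0+0 mod 2 = 1
  c[6] = d·G[:,6] = (11111111110)·(00010000000) mod 2 = 0+0+0+1+0+0+0+0+0+0+0 mod 2 = 1
  c[7] = d·G[:,7] = (11111111110)·(00001111111) mod 2 = 0+0+0+0+1+1+1+1+1+1+0 mod 2 = 0
  c[8] = d·G[:,8] = (11111111110)·(00001000000) mod 2 = 0+0+0+0+1+0+0+0+0+0+0 mod 2 = 1
  c[9] = d·G[:,9] = (11111111110)·(00000100000) mod 2 = 0+0+0+0+0+1+0+0+0+0+0 mod 2 = 1
  c[10] = d·G[:,10] = (11111111110)·(00000010000) mod 2 = 0+0+0+0+0+0+1+0+0+0+0 mod 2 = 1
  c[11] = d·G[:,11] = (11111111110)·(00000001000) mod 2 = 0+0+0+0+0+0+0+1+0+0+0 mod 2 = 1
  c[12] = d·G[:,12] = (11111111110)·(00000000100) mod 2 = 0+0+0+0+0+0+0+0+1+0+0 mod 2 = 1
  c[13] = d·G[:,13] = (11111111110)·(00000000010) mod 2 = 0+0+0+0+0+0+0+0+0+1+0 mod 2 = 1
  c[14] = d·G[:,14] = (11111111110)·(00000000001) mod 2 = 0+0+0+0+0+0+0+0+0+0+0 mod 2 = 0
Codeword = 001011101111110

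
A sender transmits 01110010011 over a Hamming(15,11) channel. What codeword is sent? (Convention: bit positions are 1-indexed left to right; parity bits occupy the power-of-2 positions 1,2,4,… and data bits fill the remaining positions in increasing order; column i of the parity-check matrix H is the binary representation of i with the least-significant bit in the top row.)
Codeword c = d · G (mod 2), d = 01110010011:
  c[0] = d·G[:,0] = (01110010011)·(11011010101) mod 2 = 0+1+0+1+0+0+1+0+0+0+1 mod 2 = 0
  c[1] = d·G[:,1] = (01110010011)·(10110110011) mod 2 = 0+0+1+1+0+0+1+0+0+1+1 mod 2 = 1
  c[2] = d·G[:,2] = (01110010011)·(10000000000) mod 2 = 0+0+0+0+0+0+0+0+0+0+0 mod 2 = 0
  c[3] = d·G[:,3] = (01110010011)·(01110001111) mod 2 = 0+1+1+1+0+0+0+0+0+1+1 mod 2 = 1
  c[4] = d·G[:,4] = (01110010011)·(01000000000) mod 2 = 0+1+0+0+0+0+0+0+0+0+0 mod 2 = 1
  c[5] = d·G[:,5] = (01110010011)·(00100000000) mod 2 = 0+0+1+0+0+0+0+0+0+0+0 mod 2 = 1
  c[6] = d·G[:,6] = (01110010011)·(00010000000) mod 2 = 0+0+0+1+0+0+0+0+0+0+0 mod 2 = 1
  c[7] = d·G[:,7] = (01110010011)·(00001111111) mod 2 = 0+0+0+0+0+0+1+0+0+1+1 mod 2 = 1
  c[8] = d·G[:,8] = (01110010011)·(00001000000) mod 2 = 0+0+0+0+0+0+0+0+0+0+0 mod 2 = 0
  c[9] = d·G[:,9] = (01110010011)·(00000100000) mod 2 = 0+0+0+0+0+0+0+0+0+0+0 mod 2 = 0
  c[10] = d·G[:,10] = (01110010011)·(00000010000) mod 2 = 0+0+0+0+0+0+1+0+0+0+0 mod 2 = 1
  c[11] = d·G[:,11] = (01110010011)·(00000001000) mod 2 = 0+0+0+0+0+0+0+0+0+0+0 mod 2 = 0
  c[12] = d·G[:,12] = (01110010011)·(00000000100) mod 2 = 0+0+0+0+0+0+0+0+0+0+0 mod 2 = 0
  c[13] = d·G[:,13] = (01110010011)·(00000000010) mod 2 = 0+0+0+0+0+0+0+0+0+1+0 mod 2 = 1
  c[14] = d·G[:,14] = (01110010011)·(00000000001) mod 2 = 0+0+0+0+0+0+0+0+0+0+1 mod 2 = 1
Codeword = 010111110010011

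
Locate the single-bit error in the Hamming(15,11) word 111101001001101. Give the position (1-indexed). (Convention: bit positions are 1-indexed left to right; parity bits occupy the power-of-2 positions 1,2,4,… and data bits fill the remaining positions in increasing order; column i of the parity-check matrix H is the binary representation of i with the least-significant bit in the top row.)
Syndrome s = H · r^T (mod 2), r = 111101001001101:
  s[0] = (101010101010101)·(111101001001101) mod 2 = 1+0+1+0+0+0+0+0+1+0+0+0+1+0+1 mod 2 = 1
  s[1] = (011001100110011)·(111101001001101) mod 2 = 0+1+1+0+0+1+0+0+0+0+0+0+0+0+1 mod 2 = 0
  s[2] = (000111100001111)·(111101001001101) mod 2 = 0+0+0+1+0+1+0+0+0+0+0+1+1+0+1 mod 2 = 1
  s[3] = (000000011111111)·(111101001001101) mod 2 = 0+0+0+0+0+0+0+0+1+0+0+1+1+0+1 mod 2 = 0
Syndrome = 1010
Column i of H is the binary representation of i, so the syndrome is the binary index of the flipped bit.
Read s = 1010 with s[0] as LSB: 1·2^0 + 0·2^1 + 1·2^2 + 0·2^3 = 5.
Error is at bit position 5.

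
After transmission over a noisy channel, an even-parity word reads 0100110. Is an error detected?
Sum of received bits: 0+1+0+0+1+1+0 = 3; 3 mod 2 = 1. Result is 1 ≠ 0 → error detected.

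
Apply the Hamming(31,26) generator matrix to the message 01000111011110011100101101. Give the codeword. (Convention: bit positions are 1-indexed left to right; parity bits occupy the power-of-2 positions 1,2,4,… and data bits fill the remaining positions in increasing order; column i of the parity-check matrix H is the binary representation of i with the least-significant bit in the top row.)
Codeword c = d · G (mod 2), d = 01000111011110011100101101:
  c[0] = d·G[:,0] = (01000111011110011100101101)·(11011010101101010101010101) mod 2 = 0+1+0+0+0+0+1+0+0+0+1+1+0+0+0+1+0+1+0+0+0+0+0+1+0+1 mod 2 = 0
  c[1] = d·G[:,1] = (01000111011110011100101101)·(10110110011011001100110011) mod 2 = 0+0+0+0+0+1+1+0+0+1+1+0+1+0+0+0+1+1+0+0+1+0+0+0+0+1 mod 2 = 1
  c[2] = d·G[:,2] = (01000111011110011100101101)·(10000000000000000000000000) mod 2 = 0+0+0+0+0+0+0+0+0+0+0+0+0+0+0+0+0+0+0+0+0+0+0+0+0+0 mod 2 = 0
  c[3] = d·G[:,3] = (01000111011110011100101101)·(01110001111000111100001111) mod 2 = 0+1+0+0+0+0+0+1+0+1+1+0+0+0+0+1+1+1+0+0+0+0+1+1+0+1 mod 2 = 0
  c[4] = d·G[:,4] = (01000111011110011100101101)·(01000000000000000000000000) mod 2 = 0+1+0+0+0+0+0+0+0+0+0+0+0+0+0+0+0+0+0+0+0+0+0+0+0+0 mod 2 = 1
  c[5] = d·G[:,5] = (01000111011110011100101101)·(00100000000000000000000000) mod 2 = 0+0+0+0+0+0+0+0+0+0+0+0+0+0+0+0+0+0+0+0+0+0+0+0+0+0 mod 2 = 0
  c[6] = d·G[:,6] = (01000111011110011100101101)·(00010000000000000000000000) mod 2 = 0+0+0+0+0+0+0+0+0+0+0+0+0+0+0+0+0+0+0+0+0+0+0+0+0+0 mod 2 = 0
  c[7] = d·G[:,7] = (01000111011110011100101101)·(00001111111000000011111111) mod 2 = 0+0+0+0+0+1+1+1+0+1+1+0+0+0+0+0+0+0+0+0+1+0+1+1+0+1 mod 2 = 1
  c[8] = d·G[:,8] = (01000111011110011100101101)·(00001000000000000000000000) mod 2 = 0+0+0+0+0+0+0+0+0+0+0+0+0+0+0+0+0+0+0+0+0+0+0+0+0+0 mod 2 = 0
  c[9] = d·G[:,9] = (01000111011110011100101101)·(00000100000000000000000000) mod 2 = 0+0+0+0+0+1+0+0+0+0+0+0+0+0+0+0+0+0+0+0+0+0+0+0+0+0 mod 2 = 1
  c[10] = d·G[:,10] = (01000111011110011100101101)·(00000010000000000000000000) mod 2 = 0+0+0+0+0+0+1+0+0+0+0+0+0+0+0+0+0+0+0+0+0+0+0+0+0+0 mod 2 = 1
  c[11] = d·G[:,11] = (01000111011110011100101101)·(00000001000000000000000000) mod 2 = 0+0+0+0+0+0+0+1+0+0+0+0+0+0+0+0+0+0+0+0+0+0+0+0+0+0 mod 2 = 1
  c[12] = d·G[:,12] = (01000111011110011100101101)·(00000000100000000000000000) mod 2 = 0+0+0+0+0+0+0+0+0+0+0+0+0+0+0+0+0+0+0+0+0+0+0+0+0+0 mod 2 = 0
  c[13] = d·G[:,13] = (01000111011110011100101101)·(00000000010000000000000000) mod 2 = 0+0+0+0+0+0+0+0+0+1+0+0+0+0+0+0+0+0+0+0+0+0+0+0+0+0 mod 2 = 1
  c[14] = d·G[:,14] = (01000111011110011100101101)·(00000000001000000000000000) mod 2 = 0+0+0+0+0+0+0+0+0+0+1+0+0+0+0+0+0+0+0+0+0+0+0+0+0+0 mod 2 = 1
  c[15] = d·G[:,15] = (01000111011110011100101101)·(00000000000111111111111111) mod 2 = 0+0+0+0+0+0+0+0+0+0+0+1+1+0+0+1+1+1+0+0+1+0+1+1+0+1 mod 2 = 1
  c[16] = d·G[:,16] = (01000111011110011100101101)·(00000000000100000000000000) mod 2 = 0+0+0+0+0+0+0+0+0+0+0+1+0+0+0+0+0+0+0+0+0+0+0+0+0+0 mod 2 = 1
  c[17] = d·G[:,17] = (01000111011110011100101101)·(00000000000010000000000000) mod 2 = 0+0+0+0+0+0+0+0+0+0+0+0+1+0+0+0+0+0+0+0+0+0+0+0+0+0 mod 2 = 1
  c[18] = d·G[:,18] = (01000111011110011100101101)·(00000000000001000000000000) mod 2 = 0+0+0+0+0+0+0+0+0+0+0+0+0+0+0+0+0+0+0+0+0+0+0+0+0+0 mod 2 = 0
  c[19] = d·G[:,19] = (01000111011110011100101101)·(00000000000000100000000000) mod 2 = 0+0+0+0+0+0+0+0+0+0+0+0+0+0+0+0+0+0+0+0+0+0+0+0+0+0 mod 2 = 0
  c[20] = d·G[:,20] = (01000111011110011100101101)·(00000000000000010000000000) mod 2 = 0+0+0+0+0+0+0+0+0+0+0+0+0+0+0+1+0+0+0+0+0+0+0+0+0+0 mod 2 = 1
  c[21] = d·G[:,21] = (01000111011110011100101101)·(00000000000000001000000000) mod 2 = 0+0+0+0+0+0+0+0+0+0+0+0+0+0+0+0+1+0+0+0+0+0+0+0+0+0 mod 2 = 1
  c[22] = d·G[:,22] = (01000111011110011100101101)·(00000000000000000100000000) mod 2 = 0+0+0+0+0+0+0+0+0+0+0+0+0+0+0+0+0+1+0+0+0+0+0+0+0+0 mod 2 = 1
  c[23] = d·G[:,23] = (01000111011110011100101101)·(00000000000000000010000000) mod 2 = 0+0+0+0+0+0+0+0+0+0+0+0+0+0+0+0+0+0+0+0+0+0+0+0+0+0 mod 2 = 0
  c[24] = d·G[:,24] = (01000111011110011100101101)·(00000000000000000001000000) mod 2 = 0+0+0+0+0+0+0+0+0+0+0+0+0+0+0+0+0+0+0+0+0+0+0+0+0+0 mod 2 = 0
  c[25] = d·G[:,25] = (01000111011110011100101101)·(00000000000000000000100000) mod 2 = 0+0+0+0+0+0+0+0+0+0+0+0+0+0+0+0+0+0+0+0+1+0+0+0+0+0 mod 2 = 1
  c[26] = d·G[:,26] = (01000111011110011100101101)·(00000000000000000000010000) mod 2 = 0+0+0+0+0+0+0+0+0+0+0+0+0+0+0+0+0+0+0+0+0+0+0+0+0+0 mod 2 = 0
  c[27] = d·G[:,27] = (01000111011110011100101101)·(00000000000000000000001000) mod 2 = 0+0+0+0+0+0+0+0+0+0+0+0+0+0+0+0+0+0+0+0+0+0+1+0+0+0 mod 2 = 1
  c[28] = d·G[:,28] = (01000111011110011100101101)·(00000000000000000000000100) mod 2 = 0+0+0+0+0+0+0+0+0+0+0+0+0+0+0+0+0+0+0+0+0+0+0+1+0+0 mod 2 = 1
  c[29] = d·G[:,29] = (01000111011110011100101101)·(00000000000000000000000010) mod 2 = 0+0+0+0+0+0+0+0+0+0+0+0+0+0+0+0+0+0+0+0+0+0+0+0+0+0 mod 2 = 0
  c[30] = d·G[:,30] = (01000111011110011100101101)·(00000000000000000000000001) mod 2 = 0+0+0+0+0+0+0+0+0+0+0+0+0+0+0+0+0+0+0+0+0+0+0+0+0+1 mod 2 = 1
Codeword = 0100100101110111110011100101101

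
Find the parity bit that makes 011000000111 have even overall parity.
Sum of data bits: 0+1+1+0+0+0+0+0+0+1+1+1 = 5.
5 mod 2 = 1, so parity bit = 1.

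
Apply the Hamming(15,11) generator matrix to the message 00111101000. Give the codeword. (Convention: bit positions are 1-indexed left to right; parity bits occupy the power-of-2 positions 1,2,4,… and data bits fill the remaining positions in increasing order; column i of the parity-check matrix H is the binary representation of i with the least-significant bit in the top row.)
Codeword c = d · G (mod 2), d = 00111101000:
  c[0] = d·G[:,0] = (00111101000)·(11011010101) mod 2 = 0+0+0+1+1+0+0+0+0+0+0 mod 2 = 0
  c[1] = d·G[:,1] = (00111101000)·(10110110011) mod 2 = 0+0+1+1+0+1+0+0+0+0+0 mod 2 = 1
  c[2] = d·G[:,2] = (00111101000)·(10000000000) mod 2 = 0+0+0+0+0+0+0+0+0+0+0 mod 2 = 0
  c[3] = d·G[:,3] = (00111101000)·(01110001111) mod 2 = 0+0+1+1+0+0+0+1+0+0+0 mod 2 = 1
  c[4] = d·G[:,4] = (00111101000)·(01000000000) mod 2 = 0+0+0+0+0+0+0+0+0+0+0 mod 2 = 0
  c[5] = d·G[:,5] = (00111101000)·(00100000000) mod 2 = 0+0+1+0+0+0+0+0+0+0+0 mod 2 = 1
  c[6] = d·G[:,6] = (00111101000)·(00010000000) mod 2 = 0+0+0+1+0+0+0+0+0+0+0 mod 2 = 1
  c[7] = d·G[:,7] = (00111101000)·(00001111111) mod 2 = 0+0+0+0+1+1+0+1+0+0+0 mod 2 = 1
  c[8] = d·G[:,8] = (00111101000)·(00001000000) mod 2 = 0+0+0+0+1+0+0+0+0+0+0 mod 2 = 1
  c[9] = d·G[:,9] = (00111101000)·(00000100000) mod 2 = 0+0+0+0+0+1+0+0+0+0+0 mod 2 = 1
  c[10] = d·G[:,10] = (00111101000)·(00000010000) mod 2 = 0+0+0+0+0+0+0+0+0+0+0 mod 2 = 0
  c[11] = d·G[:,11] = (00111101000)·(00000001000) mod 2 = 0+0+0+0+0+0+0+1+0+0+0 mod 2 = 1
  c[12] = d·G[:,12] = (00111101000)·(00000000100) mod 2 = 0+0+0+0+0+0+0+0+0+0+0 mod 2 = 0
  c[13] = d·G[:,13] = (00111101000)·(00000000010) mod 2 = 0+0+0+0+0+0+0+0+0+0+0 mod 2 = 0
  c[14] = d·G[:,14] = (00111101000)·(00000000001) mod 2 = 0+0+0+0+0+0+0+0+0+0+0 mod 2 = 0
Codeword = 010101111101000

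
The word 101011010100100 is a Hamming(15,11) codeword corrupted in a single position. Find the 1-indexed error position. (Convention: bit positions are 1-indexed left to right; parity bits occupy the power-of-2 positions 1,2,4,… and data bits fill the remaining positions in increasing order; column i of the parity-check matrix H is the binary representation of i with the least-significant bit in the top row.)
Syndrome s = H · r^T (mod 2), r = 101011010100100:
  s[0] = (101010101010101)·(101011010100100) mod 2 = 1+0+1+0+1+0+0+0+0+0+0+0+1+0+0 mod 2 = 0
  s[1] = (011001100110011)·(101011010100100) mod 2 = 0+0+1+0+0+1+0+0+0+1+0+0+0+0+0 mod 2 = 1
  s[2] = (000111100001111)·(101011010100100) mod 2 = 0+0+0+0+1+1+0+0+0+0+0+0+1+0+0 mod 2 = 1
  s[3] = (000000011111111)·(101011010100100) mod 2 = 0+0+0+0+0+0+0+1+0+1+0+0+1+0+0 mod 2 = 1
Syndrome = 0111
Column i of H is the binary representation of i, so the syndrome is the binary index of the flipped bit.
Read s = 0111 with s[0] as LSB: 0·2^0 + 1·2^1 + 1·2^2 + 1·2^3 = 14.
Error is at bit position 14.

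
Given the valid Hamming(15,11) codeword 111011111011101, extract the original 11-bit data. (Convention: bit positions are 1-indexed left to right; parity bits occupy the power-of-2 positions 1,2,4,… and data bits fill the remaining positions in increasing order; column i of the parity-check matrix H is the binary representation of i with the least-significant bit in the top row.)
Parity bits occupy power-of-2 positions; data bits are at positions {3,5,6,7,9,10,11,12,13,14,15} (1-indexed).
Extract: c[3]=1 c[5]=1 c[6]=1 c[7]=1 c[9]=1 c[10]=0 c[11]=1 c[12]=1 c[13]=1 c[14]=0 c[15]=1
Data = 11111011101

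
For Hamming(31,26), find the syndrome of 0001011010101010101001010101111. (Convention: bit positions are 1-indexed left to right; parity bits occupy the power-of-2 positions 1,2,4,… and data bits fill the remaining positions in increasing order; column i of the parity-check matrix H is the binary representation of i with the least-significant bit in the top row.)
Syndrome s = H · r^T (mod 2), r = 0001011010101010101001010101111:
  s[0] = (1010101010101010101010101010101)·(0001011010101010101001010101111) mod 2 = 0+0+0+0+0+0+1+0+1+0+1+0+1+0+1+0+1+0+1+0+0+0+0+0+0+0+0+0+1+0+1 mod 2 = 1
  s[1] = (0110011001100110011001100110011)·(0001011010101010101001010101111) mod 2 = 0+0+0+0+0+1+1+0+0+0+1+0+0+0+1+0+0+0+1+0+0+1+0+0+0+1+0+0+0+1+1 mod 2 = 1
  s[2] = (0001111000011110000111100001111)·(0001011010101010101001010101111) mod 2 = 0+0+0+1+0+1+1+0+0+0+0+0+1+0+1+0+0+0+0+0+0+1+0+0+0+0+0+1+1+1+1 mod 2 = 0
  s[3] = (0000000111111110000000011111111)·(0001011010101010101001010101111) mod 2 = 0+0+0+0+0+0+0+0+1+0+1+0+1+0+1+0+0+0+0+0+0+0+0+1+0+1+0+1+1+1+1 mod 2 = 0
  s[4] = (0000000000000001111111111111111)·(0001011010101010101001010101111) mod 2 = 0+0+0+0+0+0+0+0+0+0+0+0+0+0+0+0+1+0+1+0+0+1+0+1+0+1+0+1+1+1+1 mod 2 = 1
Syndrome = 11001
Non-zero syndrome: error at position 19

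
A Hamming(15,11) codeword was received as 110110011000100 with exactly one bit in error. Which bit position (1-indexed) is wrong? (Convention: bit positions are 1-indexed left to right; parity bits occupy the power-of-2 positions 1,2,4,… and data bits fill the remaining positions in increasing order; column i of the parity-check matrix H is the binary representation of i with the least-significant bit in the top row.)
Syndrome s = H · r^T (mod 2), r = 110110011000100:
  s[0] = (101010101010101)·(110110011000100) mod 2 = 1+0+0+0+1+0+0+0+1+0+0+0+1+0+0 mod 2 = 0
  s[1] = (011001100110011)·(110110011000100) mod 2 = 0+1+0+0+0+0+0+0+0+0+0+0+0+0+0 mod 2 = 1
  s[2] = (000111100001111)·(110110011000100) mod 2 = 0+0+0+1+1+0+0+0+0+0+0+0+1+0+0 mod 2 = 1
  s[3] = (000000011111111)·(110110011000100) mod 2 = 0+0+0+0+0+0+0+1+1+0+0+0+1+0+0 mod 2 = 1
Syndrome = 0111
Column i of H is the binary representation of i, so the syndrome is the binary index of the flipped bit.
Read s = 0111 with s[0] as LSB: 0·2^0 + 1·2^1 + 1·2^2 + 1·2^3 = 14.
Error is at bit position 14.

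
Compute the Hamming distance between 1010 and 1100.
XOR = 0110, count of 1s = 2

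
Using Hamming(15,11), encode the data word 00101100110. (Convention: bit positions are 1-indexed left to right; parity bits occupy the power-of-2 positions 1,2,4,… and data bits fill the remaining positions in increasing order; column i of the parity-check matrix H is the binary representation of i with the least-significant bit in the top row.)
Codeword c = d · G (mod 2), d = 00101100110:
  c[0] = d·G[:,0] = (00101100110)·(11011010101) mod 2 = 0+0+0+0+1+0+0+0+1+0+0 mod 2 = 0
  c[1] = d·G[:,1] = (00101100110)·(10110110011) mod 2 = 0+0+1+0+0+1+0+0+0+1+0 mod 2 = 1
  c[2] = d·G[:,2] = (00101100110)·(10000000000) mod 2 = 0+0+0+0+0+0+0+0+0+0+0 mod 2 = 0
  c[3] = d·G[:,3] = (00101100110)·(01110001111) mod 2 = 0+0+1+0+0+0+0+0+1+1+0 mod 2 = 1
  c[4] = d·G[:,4] = (00101100110)·(01000000000) mod 2 = 0+0+0+0+0+0+0+0+0+0+0 mod 2 = 0
  c[5] = d·G[:,5] = (00101100110)·(00100000000) mod 2 = 0+0+1+0+0+0+0+0+0+0+0 mod 2 = 1
  c[6] = d·G[:,6] = (00101100110)·(00010000000) mod 2 = 0+0+0+0+0+0+0+0+0+0+0 mod 2 = 0
  c[7] = d·G[:,7] = (00101100110)·(00001111111) mod 2 = 0+0+0+0+1+1+0+0+1+1+0 mod 2 = 0
  c[8] = d·G[:,8] = (00101100110)·(00001000000) mod 2 = 0+0+0+0+1+0+0+0+0+0+0 mod 2 = 1
  c[9] = d·G[:,9] = (00101100110)·(00000100000) mod 2 = 0+0+0+0+0+1+0+0+0+0+0 mod 2 = 1
  c[10] = d·G[:,10] = (00101100110)·(00000010000) mod 2 = 0+0+0+0+0+0+0+0+0+0+0 mod 2 = 0
  c[11] = d·G[:,11] = (00101100110)·(00000001000) mod 2 = 0+0+0+0+0+0+0+0+0+0+0 mod 2 = 0
  c[12] = d·G[:,12] = (00101100110)·(00000000100) mod 2 = 0+0+0+0+0+0+0+0+1+0+0 mod 2 = 1
  c[13] = d·G[:,13] = (00101100110)·(00000000010) mod 2 = 0+0+0+0+0+0+0+0+0+1+0 mod 2 = 1
  c[14] = d·G[:,14] = (00101100110)·(00000000001) mod 2 = 0+0+0+0+0+0+0+0+0+0+0 mod 2 = 0
Codeword = 010101001100110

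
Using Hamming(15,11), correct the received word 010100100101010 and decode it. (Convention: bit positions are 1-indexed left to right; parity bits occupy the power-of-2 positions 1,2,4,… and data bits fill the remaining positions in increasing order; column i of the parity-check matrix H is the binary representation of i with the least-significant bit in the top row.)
Syndrome s = H · r^T (mod 2), r = 010100100101010:
  s[0] = (101010101010101)·(010100100101010) mod 2 = 0+0+0+0+0+0+1+0+0+0+0+0+0+0+0 mod 2 = 1
  s[1] = (011001100110011)·(010100100101010) mod 2 = 0+1+0+0+0+0+1+0+0+1+0+0+0+1+0 mod 2 = 0
  s[2] = (000111100001111)·(010100100101010) mod 2 = 0+0+0+1+0+0+1+0+0+0+0+1+0+1+0 mod 2 = 0
  s[3] = (000000011111111)·(010100100101010) mod 2 = 0+0+0+0+0+0+0+0+0+1+0+1+0+1+0 mod 2 = 1
Syndrome = 1001
Column 9 of H equals this syndrome → error at bit 9 (1-indexed).
Flip bit 9: 010100100101010 → 010100101101010
Extract data bits at positions {3,5,6,7,9,10,11,12,13,14,15}: 00011101010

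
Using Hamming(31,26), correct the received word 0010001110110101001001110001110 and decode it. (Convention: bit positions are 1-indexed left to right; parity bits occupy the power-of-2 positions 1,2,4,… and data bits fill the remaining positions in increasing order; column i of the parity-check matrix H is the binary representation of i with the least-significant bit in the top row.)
Syndrome s = H · r^T (mod 2), r = 0010001110110101001001110001110:
  s[0] = (1010101010101010101010101010101)·(0010001110110101001001110001110) mod 2 = 0+0+1+0+0+0+1+0+1+0+1+0+0+0+0+0+0+0+1+0+0+0+1+0+0+0+0+0+1+0+0 mod 2 = 1
  s[1] = (0110011001100110011001100110011)·(0010001110110101001001110001110) mod 2 = 0+0+1+0+0+0+1+0+0+0+1+0+0+1+0+0+0+0+1+0+0+1+1+0+0+0+0+0+0+1+0 mod 2 = 0
  s[2] = (0001111000011110000111100001111)·(0010001110110101001001110001110) mod 2 = 0+0+0+0+0+0+1+0+0+0+0+1+0+1+0+0+0+0+0+0+0+1+1+0+0+0+0+1+1+1+0 mod 2 = 0
  s[3] = (0000000111111110000000011111111)·(0010001110110101001001110001110) mod 2 = 0+0+0+0+0+0+0+1+1+0+1+1+0+1+0+0+0+0+0+0+0+0+0+1+0+0+0+1+1+1+0 mod 2 = 1
  s[4] = (0000000000000001111111111111111)·(0010001110110101001001110001110) mod 2 = 0+0+0+0+0+0+0+0+0+0+0+0+0+0+0+1+0+0+1+0+0+1+1+1+0+0+0+1+1+1+0 mod 2 = 0
Syndrome = 10010
Column 9 of H equals this syndrome → error at bit 9 (1-indexed).
Flip bit 9: 0010001110110101001001110001110 → 0010001100110101001001110001110
Extract data bits at positions {3,5,6,7,9,10,11,12,13,14,15,17,18,19,20,21,22,23,24,25,26,27,28,29,30,31}: 10010011010001001110001110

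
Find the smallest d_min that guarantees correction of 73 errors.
Correcting t errors requires d_min ≥ 2t + 1 = 2·73 + 1 = 147.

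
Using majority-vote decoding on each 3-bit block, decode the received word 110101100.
Split into 3-bit blocks and majority-vote each:
  block 1 = 110: 2 ones, 1 zeros → 1
  block 2 = 101: 2 ones, 1 zeros → 1
  block 3 = 100: 1 ones, 2 zeros → 0
Decoded = 110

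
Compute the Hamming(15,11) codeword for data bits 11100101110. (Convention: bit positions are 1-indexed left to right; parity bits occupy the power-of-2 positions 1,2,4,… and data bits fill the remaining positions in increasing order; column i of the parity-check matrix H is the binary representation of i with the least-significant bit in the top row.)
Codeword c = d · G (mod 2), d = 11100101110:
  c[0] = d·G[:,0] = (11100101110)·(11011010101) mod 2 = 1+1+0+0+0+0+0+0+1+0+0 mod 2 = 1
  c[1] = d·G[:,1] = (11100101110)·(10110110011) mod 2 = 1+0+1+0+0+1+0+0+0+1+0 mod 2 = 0
  c[2] = d·G[:,2] = (11100101110)·(10000000000) mod 2 = 1+0+0+0+0+0+0+0+0+0+0 mod 2 = 1
  c[3] = d·G[:,3] = (11100101110)·(01110001111) mod 2 = 0+1+1+0+0+0+0+1+1+1+0 mod 2 = 1
  c[4] = d·G[:,4] = (11100101110)·(01000000000) mod 2 = 0+1+0+0+0+0+0+0+0+0+0 mod 2 = 1
  c[5] = d·G[:,5] = (11100101110)·(00100000000) mod 2 = 0+0+1+0+0+0+0+0+0+0+0 mod 2 = 1
  c[6] = d·G[:,6] = (11100101110)·(00010000000) mod 2 = 0+0+0+0+0+0+0+0+0+0+0 mod 2 = 0
  c[7] = d·G[:,7] = (11100101110)·(00001111111) mod 2 = 0+0+0+0+0+1+0+1+1+1+0 mod 2 = 0
  c[8] = d·G[:,8] = (11100101110)·(00001000000) mod 2 = 0+0+0+0+0+0+0+0+0+0+0 mod 2 = 0
  c[9] = d·G[:,9] = (11100101110)·(00000100000) mod 2 = 0+0+0+0+0+1+0+0+0+0+0 mod 2 = 1
  c[10] = d·G[:,10] = (11100101110)·(00000010000) mod 2 = 0+0+0+0+0+0+0+0+0+0+0 mod 2 = 0
  c[11] = d·G[:,11] = (11100101110)·(00000001000) mod 2 = 0+0+0+0+0+0+0+1+0+0+0 mod 2 = 1
  c[12] = d·G[:,12] = (11100101110)·(00000000100) mod 2 = 0+0+0+0+0+0+0+0+1+0+0 mod 2 = 1
  c[13] = d·G[:,13] = (11100101110)·(00000000010) mod 2 = 0+0+0+0+0+0+0+0+0+1+0 mod 2 = 1
  c[14] = d·G[:,14] = (11100101110)·(00000000001) mod 2 = 0+0+0+0+0+0+0+0+0+0+0 mod 2 = 0
Codeword = 101111000101110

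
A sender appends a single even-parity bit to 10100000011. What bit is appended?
Sum of data bits: 1+0+1+0+0+0+0+0+0+1+1 = 4.
4 mod 2 = 0, so parity bit = 0.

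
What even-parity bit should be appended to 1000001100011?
Sum of data bits: 1+0+0+0+0+0+1+1+0+0+0+1+1 = 5.
5 mod 2 = 1, so parity bit = 1.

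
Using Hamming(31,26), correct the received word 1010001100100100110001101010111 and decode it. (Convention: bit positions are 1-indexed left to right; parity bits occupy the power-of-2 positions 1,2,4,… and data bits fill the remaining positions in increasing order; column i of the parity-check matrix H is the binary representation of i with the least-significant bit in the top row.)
Syndrome s = H · r^T (mod 2), r = 1010001100100100110001101010111:
  s[0] = (1010101010101010101010101010101)·(1010001100100100110001101010111) mod 2 = 1+0+1+0+0+0+1+0+0+0+1+0+0+0+0+0+1+0+0+0+0+0+1+0+1+0+1+0+1+0+1 mod 2 = 0
  s[1] = (0110011001100110011001100110011)·(1010001100100100110001101010111) mod 2 = 0+0+1+0+0+0+1+0+0+0+1+0+0+1+0+0+0+1+0+0+0+1+1+0+0+0+1+0+0+1+1 mod 2 = 0
  s[2] = (0001111000011110000111100001111)·(1010001100100100110001101010111) mod 2 = 0+0+0+0+0+0+1+0+0+0+0+0+0+1+0+0+0+0+0+0+0+1+1+0+0+0+0+0+1+1+1 mod 2 = 1
  s[3] = (0000000111111110000000011111111)·(1010001100100100110001101010111) mod 2 = 0+0+0+0+0+0+0+1+0+0+1+0+0+1+0+0+0+0+0+0+0+0+0+0+1+0+1+0+1+1+1 mod 2 = 0
  s[4] = (0000000000000001111111111111111)·(1010001100100100110001101010111) mod 2 = 0+0+0+0+0+0+0+0+0+0+0+0+0+0+0+0+1+1+0+0+0+1+1+0+1+0+1+0+1+1+1 mod 2 = 1
Syndrome = 00101
Column 20 of H equals this syndrome → error at bit 20 (1-indexed).
Flip bit 20: 1010001100100100110001101010111 → 1010001100100100110101101010111
Extract data bits at positions {3,5,6,7,9,10,11,12,13,14,15,17,18,19,20,21,22,23,24,25,26,27,28,29,30,31}: 10010010010110101101010111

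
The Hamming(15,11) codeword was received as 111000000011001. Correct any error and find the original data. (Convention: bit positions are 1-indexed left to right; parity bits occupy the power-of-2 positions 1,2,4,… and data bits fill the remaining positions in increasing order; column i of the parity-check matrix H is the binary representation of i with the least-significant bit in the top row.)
Syndrome s = H · r^T (mod 2), r = 111000000011001:
  s[0] = (101010101010101)·(111000000011001) mod 2 = 1+0+1+0+0+0+0+0+0+0+1+0+0+0+1 mod 2 = 0
  s[1] = (011001100110011)·(111000000011001) mod 2 = 0+1+1+0+0+0+0+0+0+0+1+0+0+0+1 mod 2 = 0
  s[2] = (000111100001111)·(111000000011001) mod 2 = 0+0+0+0+0+0+0+0+0+0+0+1+0+0+1 mod 2 = 0
  s[3] = (000000011111111)·(111000000011001) mod 2 = 0+0+0+0+0+0+0+0+0+0+1+1+0+0+1 mod 2 = 1
Syndrome = 0001
Column 8 of H equals this syndrome → error at bit 8 (1-indexed).
Flip bit 8: 111000000011001 → 111000010011001
Extract data bits at positions {3,5,6,7,9,10,11,12,13,14,15}: 10000011001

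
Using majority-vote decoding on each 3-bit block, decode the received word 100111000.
Split into 3-bit blocks and majority-vote each:
  block 1 = 100: 1 ones, 2 zeros → 0
  block 2 = 111: 3 ones, 0 zeros → 1
  block 3 = 000: 0 ones, 3 zeros → 0
Decoded = 010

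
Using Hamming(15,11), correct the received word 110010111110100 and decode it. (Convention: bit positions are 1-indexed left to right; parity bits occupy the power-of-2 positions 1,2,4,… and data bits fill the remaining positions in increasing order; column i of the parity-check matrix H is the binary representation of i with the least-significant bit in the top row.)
Syndrome s = H · r^T (mod 2), r = 110010111110100:
  s[0] = (101010101010101)·(110010111110100) mod 2 = 1+0+0+0+1+0+1+0+1+0+1+0+1+0+0 mod 2 = 0
  s[1] = (011001100110011)·(110010111110100) mod 2 = 0+1+0+0+0+0+1+0+0+1+1+0+0+0+0 mod 2 = 0
  s[2] = (000111100001111)·(110010111110100) mod 2 = 0+0+0+0+1+0+1+0+0+0+0+0+1+0+0 mod 2 = 1
  s[3] = (000000011111111)·(110010111110100) mod 2 = 0+0+0+0+0+0+0+1+1+1+1+0+1+0+0 mod 2 = 1
Syndrome = 0011
Column 12 of H equals this syndrome → error at bit 12 (1-indexed).
Flip bit 12: 110010111110100 → 110010111111100
Extract data bits at positions {3,5,6,7,9,10,11,12,13,14,15}: 01011111100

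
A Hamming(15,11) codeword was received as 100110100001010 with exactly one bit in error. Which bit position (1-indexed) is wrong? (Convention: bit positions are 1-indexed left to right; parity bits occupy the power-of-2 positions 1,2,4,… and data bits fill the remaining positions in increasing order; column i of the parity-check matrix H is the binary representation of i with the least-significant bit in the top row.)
Syndrome s = H · r^T (mod 2), r = 100110100001010:
  s[0] = (101010101010101)·(100110100001010) mod 2 = 1+0+0+0+1+0+1+0+0+0+0+0+0+0+0 mod 2 = 1
  s[1] = (011001100110011)·(100110100001010) mod 2 = 0+0+0+0+0+0+1+0+0+0+0+0+0+1+0 mod 2 = 0
  s[2] = (000111100001111)·(100110100001010) mod 2 = 0+0+0+1+1+0+1+0+0+0+0+1+0+1+0 mod 2 = 1
  s[3] = (000000011111111)·(100110100001010) mod 2 = 0+0+0+0+0+0+0+0+0+0+0+1+0+1+0 mod 2 = 0
Syndrome = 1010
Column i of H is the binary representation of i, so the syndrome is the binary index of the flipped bit.
Read s = 1010 with s[0] as LSB: 1·2^0 + 0·2^1 + 1·2^2 + 0·2^3 = 5.
Error is at bit position 5.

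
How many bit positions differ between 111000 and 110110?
XOR = 001110, count of 1s = 3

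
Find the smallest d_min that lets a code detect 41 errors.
Detecting e errors requires d_min ≥ e + 1 = 41 + 1 = 42.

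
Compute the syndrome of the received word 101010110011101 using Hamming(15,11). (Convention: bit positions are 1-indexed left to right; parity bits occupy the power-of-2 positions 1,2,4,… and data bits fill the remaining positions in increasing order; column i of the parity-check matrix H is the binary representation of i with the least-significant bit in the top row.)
Syndrome s = H · r^T (mod 2), r = 101010110011101:
  s[0] = (101010101010101)·(101010110011101) mod 2 = 1+0+1+0+1+0+1+0+0+0+1+0+1+0+1 mod 2 = 1
  s[1] = (011001100110011)·(101010110011101) mod 2 = 0+0+1+0+0+0+1+0+0+0+1+0+0+0+1 mod 2 = 0
  s[2] = (000111100001111)·(101010110011101) mod 2 = 0+0+0+0+1+0+1+0+0+0+0+1+1+0+1 mod 2 = 1
  s[3] = (000000011111111)·(101010110011101) mod 2 = 0+0+0+0+0+0+0+1+0+0+1+1+1+0+1 mod 2 = 1
Syndrome = 1011
Non-zero syndrome: error at position 13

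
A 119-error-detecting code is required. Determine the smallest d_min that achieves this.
Detecting e errors requires d_min ≥ e + 1 = 119 + 1 = 120.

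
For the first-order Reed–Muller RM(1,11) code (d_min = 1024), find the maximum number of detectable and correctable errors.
Detection only: up to d_min − 1 = 1023 errors.
Correction: up to ⌊(d_min − 1)/2⌋ = ⌊1023/2⌋ = 511 errors.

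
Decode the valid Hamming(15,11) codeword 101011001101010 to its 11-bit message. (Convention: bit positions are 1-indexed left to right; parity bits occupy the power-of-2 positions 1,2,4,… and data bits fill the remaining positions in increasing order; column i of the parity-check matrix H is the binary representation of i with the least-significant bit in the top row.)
Parity bits occupy power-of-2 positions; data bits are at positions {3,5,6,7,9,10,11,12,13,14,15} (1-indexed).
Extract: c[3]=1 c[5]=1 c[6]=1 c[7]=0 c[9]=1 c[10]=1 c[11]=0 c[12]=1 c[13]=0 c[14]=1 c[15]=0
Data = 11101101010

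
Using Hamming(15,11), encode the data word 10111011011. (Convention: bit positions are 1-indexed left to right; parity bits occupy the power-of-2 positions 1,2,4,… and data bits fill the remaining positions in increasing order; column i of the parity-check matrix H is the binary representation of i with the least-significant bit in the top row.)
Codeword c = d · G (mod 2), d = 10111011011:
  c[0] = d·G[:,0] = (10111011011)·(11011010101) mod 2 = 1+0+0+1+1+0+1+0+0+0+1 mod 2 = 1
  c[1] = d·G[:,1] = (10111011011)·(10110110011) mod 2 = 1+0+1+1+0+0+1+0+0+1+1 mod 2 = 0
  c[2] = d·G[:,2] = (10111011011)·(10000000000) mod 2 = 1+0+0+0+0+0+0+0+0+0+0 mod 2 = 1
  c[3] = d·G[:,3] = (10111011011)·(01110001111) mod 2 = 0+0+1+1+0+0+0+1+0+1+1 mod 2 = 1
  c[4] = d·G[:,4] = (10111011011)·(01000000000) mod 2 = 0+0+0+0+0+0+0+0+0+0+0 mod 2 = 0
  c[5] = d·G[:,5] = (10111011011)·(00100000000) mod 2 = 0+0+1+0+0+0+0+0+0+0+0 mod 2 = 1
  c[6] = d·G[:,6] = (10111011011)·(00010000000) mod 2 = 0+0+0+1+0+0+0+0+0+0+0 mod 2 = 1
  c[7] = d·G[:,7] = (10111011011)·(00001111111) mod 2 = 0+0+0+0+1+0+1+1+0+1+1 mod 2 = 1
  c[8] = d·G[:,8] = (10111011011)·(00001000000) mod 2 = 0+0+0+0+1+0+0+0+0+0+0 mod 2 = 1
  c[9] = d·G[:,9] = (10111011011)·(00000100000) mod 2 = 0+0+0+0+0+0+0+0+0+0+0 mod 2 = 0
  c[10] = d·G[:,10] = (10111011011)·(00000010000) mod 2 = 0+0+0+0+0+0+1+0+0+0+0 mod 2 = 1
  c[11] = d·G[:,11] = (10111011011)·(00000001000) mod 2 = 0+0+0+0+0+0+0+1+0+0+0 mod 2 = 1
  c[12] = d·G[:,12] = (10111011011)·(00000000100) mod 2 = 0+0+0+0+0+0+0+0+0+0+0 mod 2 = 0
  c[13] = d·G[:,13] = (10111011011)·(00000000010) mod 2 = 0+0+0+0+0+0+0+0+0+1+0 mod 2 = 1
  c[14] = d·G[:,14] = (10111011011)·(00000000001) mod 2 = 0+0+0+0+0+0+0+0+0+0+1 mod 2 = 1
Codeword = 101101111011011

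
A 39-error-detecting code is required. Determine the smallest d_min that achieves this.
Detecting e errors requires d_min ≥ e + 1 = 39 + 1 = 40.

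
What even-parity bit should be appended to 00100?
Sum of data bits: 0+0+1+0+0 = 1.
1 mod 2 = 1, so parity bit = 1.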